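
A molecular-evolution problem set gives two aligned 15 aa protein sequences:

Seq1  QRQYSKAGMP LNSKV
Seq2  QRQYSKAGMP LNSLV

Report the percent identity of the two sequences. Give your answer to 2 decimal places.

93.33%

Differing sites — 14:K/L.
14 of the 15 sites match, so the percent identity is 14/15 × 100 = 93.33%.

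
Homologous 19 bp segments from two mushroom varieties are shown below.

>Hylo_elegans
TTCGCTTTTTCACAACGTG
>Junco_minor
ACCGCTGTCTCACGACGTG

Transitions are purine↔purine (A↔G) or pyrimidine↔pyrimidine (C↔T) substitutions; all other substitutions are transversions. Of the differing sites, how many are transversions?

The sequences differ at positions 1 (T/A, transversion), 2 (T/C, transition), 7 (T/G, transversion), 9 (T/C, transition), 14 (A/G, transition).
Of the 5 differences, 3 transitions and 2 transversions, so the answer is 2.

2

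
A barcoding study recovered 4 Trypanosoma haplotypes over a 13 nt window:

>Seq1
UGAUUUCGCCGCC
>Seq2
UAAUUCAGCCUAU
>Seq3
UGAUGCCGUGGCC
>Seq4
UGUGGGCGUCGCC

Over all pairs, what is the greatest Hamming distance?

Pairwise Hamming distances:
  Seq1 vs Seq2: 6
  Seq1 vs Seq3: 4
  Seq1 vs Seq4: 5
  Seq2 vs Seq3: 8
  Seq2 vs Seq4: 10
  Seq3 vs Seq4: 4
The largest is 10, between Seq2 and Seq4.

10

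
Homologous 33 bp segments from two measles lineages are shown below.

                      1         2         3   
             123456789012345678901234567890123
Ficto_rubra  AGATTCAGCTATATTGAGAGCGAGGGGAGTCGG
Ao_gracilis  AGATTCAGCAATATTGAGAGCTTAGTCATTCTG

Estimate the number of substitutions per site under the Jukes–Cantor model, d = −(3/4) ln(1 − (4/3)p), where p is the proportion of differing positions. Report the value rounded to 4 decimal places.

0.2928

Differing sites — 10:T/A; 22:G/T; 23:A/T; 24:G/A; 26:G/T; 27:G/C; 29:G/T; 32:G/T.
p = 8/33 = 0.242424.
d = −0.75 · ln(1 − (4/3)·0.242424) = −0.75 · ln(0.676768) = −0.75 · (-0.390427) = 0.2928.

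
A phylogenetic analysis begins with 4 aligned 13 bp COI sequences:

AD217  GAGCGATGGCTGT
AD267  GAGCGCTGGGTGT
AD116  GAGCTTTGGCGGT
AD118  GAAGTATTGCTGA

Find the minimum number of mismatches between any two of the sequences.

Pairwise Hamming distances:
  AD217 vs AD267: 2
  AD217 vs AD116: 3
  AD217 vs AD118: 5
  AD267 vs AD116: 4
  AD267 vs AD118: 7
  AD116 vs AD118: 6
The smallest is 2, between AD217 and AD267.

2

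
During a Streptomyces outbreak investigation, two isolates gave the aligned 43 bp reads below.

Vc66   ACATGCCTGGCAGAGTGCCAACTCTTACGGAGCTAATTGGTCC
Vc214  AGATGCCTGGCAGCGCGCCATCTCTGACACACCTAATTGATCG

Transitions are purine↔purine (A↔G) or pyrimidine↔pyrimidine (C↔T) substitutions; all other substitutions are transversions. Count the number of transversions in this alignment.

7

The sequences differ at positions 2 (C/G, transversion), 14 (A/C, transversion), 16 (T/C, transition), 21 (A/T, transversion), 26 (T/G, transversion), 29 (G/A, transition), 30 (G/C, transversion), 32 (G/C, transversion), 40 (G/A, transition), 43 (C/G, transversion).
Of the 10 differences, 3 transitions and 7 transversions, so the answer is 7.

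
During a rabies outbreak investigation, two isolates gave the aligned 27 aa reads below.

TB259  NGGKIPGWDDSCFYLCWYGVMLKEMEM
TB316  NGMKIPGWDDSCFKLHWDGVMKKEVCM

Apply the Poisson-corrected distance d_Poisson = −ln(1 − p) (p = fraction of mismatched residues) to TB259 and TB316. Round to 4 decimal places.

The sequences differ at positions 3 (G/M), 14 (Y/K), 16 (C/H), 18 (Y/D), 22 (L/K), 25 (M/V), 26 (E/C).
p = 7/27 = 0.259259.
d = −ln(1 − 0.259259) = −ln(0.740741) = 0.3001.

0.3001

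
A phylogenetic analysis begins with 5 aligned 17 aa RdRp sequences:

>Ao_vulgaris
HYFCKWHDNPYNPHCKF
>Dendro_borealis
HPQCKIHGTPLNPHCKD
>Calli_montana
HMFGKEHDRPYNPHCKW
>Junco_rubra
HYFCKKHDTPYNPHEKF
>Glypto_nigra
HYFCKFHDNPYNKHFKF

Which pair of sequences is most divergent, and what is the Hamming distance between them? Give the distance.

9

Pairwise Hamming distances:
  Ao_vulgaris vs Dendro_borealis: 7
  Ao_vulgaris vs Calli_montana: 5
  Ao_vulgaris vs Junco_rubra: 3
  Ao_vulgaris vs Glypto_nigra: 3
  Dendro_borealis vs Calli_montana: 8
  Dendro_borealis vs Junco_rubra: 7
  Dendro_borealis vs Glypto_nigra: 9
  Calli_montana vs Junco_rubra: 6
  Calli_montana vs Glypto_nigra: 7
  Junco_rubra vs Glypto_nigra: 4
The largest is 9, between Dendro_borealis and Glypto_nigra.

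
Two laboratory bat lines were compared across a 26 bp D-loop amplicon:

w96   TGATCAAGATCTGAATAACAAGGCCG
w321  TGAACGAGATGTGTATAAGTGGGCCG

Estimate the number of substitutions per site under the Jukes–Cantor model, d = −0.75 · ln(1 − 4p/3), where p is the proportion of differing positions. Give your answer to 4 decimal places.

0.3335

Differing sites — 4:T/A; 6:A/G; 11:C/G; 14:A/T; 19:C/G; 20:A/T; 21:A/G.
p = 7/26 = 0.269231.
d = −0.75 · ln(1 − (4/3)·0.269231) = −0.75 · ln(0.641025) = −0.75 · (-0.444687) = 0.3335.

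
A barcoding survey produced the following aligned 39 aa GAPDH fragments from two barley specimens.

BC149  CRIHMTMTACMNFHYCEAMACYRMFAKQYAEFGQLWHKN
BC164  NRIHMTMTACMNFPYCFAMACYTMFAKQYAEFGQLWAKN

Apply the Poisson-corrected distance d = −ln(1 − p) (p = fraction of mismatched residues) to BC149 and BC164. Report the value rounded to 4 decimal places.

0.1372

Differing sites — 1:C/N; 14:H/P; 17:E/F; 23:R/T; 37:H/A.
p = 5/39 = 0.128205.
d = −ln(1 − 0.128205) = −ln(0.871795) = 0.1372.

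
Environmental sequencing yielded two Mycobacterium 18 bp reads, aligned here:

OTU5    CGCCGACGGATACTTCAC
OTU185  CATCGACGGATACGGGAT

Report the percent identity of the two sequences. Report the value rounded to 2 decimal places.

Mismatches occur at site 2 (G/A), site 3 (C/T), site 14 (T/G), site 15 (T/G), site 16 (C/G), site 18 (C/T).
12 of the 18 sites match, so the percent identity is 12/18 × 100 = 66.67%.

66.67%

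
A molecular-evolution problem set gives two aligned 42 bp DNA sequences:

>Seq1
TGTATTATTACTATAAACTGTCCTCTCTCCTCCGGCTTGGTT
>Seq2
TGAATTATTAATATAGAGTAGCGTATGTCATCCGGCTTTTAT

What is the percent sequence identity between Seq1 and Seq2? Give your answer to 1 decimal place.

Mismatches occur at site 3 (T/A), site 11 (C/A), site 16 (A/G), site 18 (C/G), site 20 (G/A), site 21 (T/G), site 23 (C/G), site 25 (C/A), site 27 (C/G), site 30 (C/A), site 39 (G/T), site 40 (G/T), site 41 (T/A).
29 of the 42 sites match, so the percent identity is 29/42 × 100 = 69.0%.

69.0%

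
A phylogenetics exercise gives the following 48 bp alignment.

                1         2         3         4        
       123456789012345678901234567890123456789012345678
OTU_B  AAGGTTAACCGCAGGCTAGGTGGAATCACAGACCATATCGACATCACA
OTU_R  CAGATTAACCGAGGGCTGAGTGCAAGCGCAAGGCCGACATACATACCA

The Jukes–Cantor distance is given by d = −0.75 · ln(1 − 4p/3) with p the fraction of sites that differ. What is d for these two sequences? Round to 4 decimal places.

Mismatches occur at site 1 (A/C), site 4 (G/A), site 12 (C/A), site 13 (A/G), site 18 (A/G), site 19 (G/A), site 23 (G/C), site 26 (T/G), site 28 (A/G), site 31 (G/A), site 32 (A/G), site 33 (C/G), site 35 (A/C), site 36 (T/G), site 38 (T/C), site 39 (C/A), site 40 (G/T), site 45 (C/A), site 46 (A/C).
p = 19/48 = 0.395833.
d = −0.75 · ln(1 − (4/3)·0.395833) = −0.75 · ln(0.472223) = −0.75 · (-0.750304) = 0.5627.

0.5627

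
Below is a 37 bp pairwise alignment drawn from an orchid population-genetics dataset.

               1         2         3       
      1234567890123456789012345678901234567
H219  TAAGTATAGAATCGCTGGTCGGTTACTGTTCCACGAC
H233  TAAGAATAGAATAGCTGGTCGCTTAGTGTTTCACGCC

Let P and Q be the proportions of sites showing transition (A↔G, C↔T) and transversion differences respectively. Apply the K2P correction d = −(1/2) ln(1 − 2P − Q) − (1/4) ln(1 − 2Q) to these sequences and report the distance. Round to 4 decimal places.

The sequences differ at positions 5 (T/A, transversion), 13 (C/A, transversion), 22 (G/C, transversion), 26 (C/G, transversion), 31 (C/T, transition), 36 (A/C, transversion).
Of the 6 differences, 1 transition and 5 transversions over 37 sites: P = 1/37 = 0.027027, Q = 5/37 = 0.135135.
d = −0.5·ln(0.810811) − 0.25·ln(0.729730) = −0.5·(-0.209720) − 0.25·(-0.315081) = 0.1836.

0.1836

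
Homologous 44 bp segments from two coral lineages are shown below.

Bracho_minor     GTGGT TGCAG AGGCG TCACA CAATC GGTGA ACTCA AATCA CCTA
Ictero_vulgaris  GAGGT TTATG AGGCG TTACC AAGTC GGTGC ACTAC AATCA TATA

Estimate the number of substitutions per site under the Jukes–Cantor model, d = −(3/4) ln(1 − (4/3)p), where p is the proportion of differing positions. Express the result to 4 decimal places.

0.3756

Differing sites — 2:T/A; 7:G/T; 8:C/A; 9:A/T; 17:C/T; 20:A/C; 21:C/A; 23:A/G; 30:A/C; 34:C/A; 35:A/C; 41:C/T; 42:C/A.
p = 13/44 = 0.295455.
d = −0.75 · ln(1 − (4/3)·0.295455) = −0.75 · ln(0.606060) = −0.75 · (-0.500776) = 0.3756.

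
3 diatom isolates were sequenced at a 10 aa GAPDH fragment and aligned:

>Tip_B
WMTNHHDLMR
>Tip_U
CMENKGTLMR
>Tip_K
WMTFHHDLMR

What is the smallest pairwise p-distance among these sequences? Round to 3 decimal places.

Pairwise Hamming distances:
  Tip_B vs Tip_U: 5
  Tip_B vs Tip_K: 1
  Tip_U vs Tip_K: 6
The smallest is 1 mismatch, between Tip_B and Tip_K; p = 1/10 = 0.100.

0.100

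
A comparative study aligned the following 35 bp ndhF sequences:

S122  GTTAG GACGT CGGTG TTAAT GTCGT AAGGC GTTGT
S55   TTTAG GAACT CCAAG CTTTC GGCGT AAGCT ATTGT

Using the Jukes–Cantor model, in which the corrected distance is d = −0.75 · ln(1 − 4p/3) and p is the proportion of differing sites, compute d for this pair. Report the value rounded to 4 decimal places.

Differing sites — 1:G/T; 8:C/A; 9:G/C; 12:G/C; 13:G/A; 14:T/A; 16:T/C; 18:A/T; 19:A/T; 20:T/C; 22:T/G; 29:G/C; 30:C/T; 31:G/A.
p = 14/35 = 0.400000.
d = −0.75 · ln(1 − (4/3)·0.400000) = −0.75 · ln(0.466667) = −0.75 · (-0.762139) = 0.5716.

0.5716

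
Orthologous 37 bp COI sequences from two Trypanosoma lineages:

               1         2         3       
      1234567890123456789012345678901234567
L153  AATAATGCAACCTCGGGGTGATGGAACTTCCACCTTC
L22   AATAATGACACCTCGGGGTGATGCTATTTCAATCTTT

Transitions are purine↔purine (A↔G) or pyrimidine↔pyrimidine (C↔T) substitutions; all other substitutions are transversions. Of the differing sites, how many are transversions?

The sequences differ at positions 8 (C/A, transversion), 9 (A/C, transversion), 24 (G/C, transversion), 25 (A/T, transversion), 27 (C/T, transition), 31 (C/A, transversion), 33 (C/T, transition), 37 (C/T, transition).
Of the 8 differences, 3 transitions and 5 transversions, so the answer is 5.

5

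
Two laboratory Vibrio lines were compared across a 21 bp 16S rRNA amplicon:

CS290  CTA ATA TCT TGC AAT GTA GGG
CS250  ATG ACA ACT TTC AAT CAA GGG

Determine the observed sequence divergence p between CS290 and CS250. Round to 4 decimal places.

0.3333

The sequences differ at positions 1 (C/A), 3 (A/G), 5 (T/C), 7 (T/A), 11 (G/T), 16 (G/C), 17 (T/A).
There are 7 differences over 21 sites, so p = 7/21 = 0.3333.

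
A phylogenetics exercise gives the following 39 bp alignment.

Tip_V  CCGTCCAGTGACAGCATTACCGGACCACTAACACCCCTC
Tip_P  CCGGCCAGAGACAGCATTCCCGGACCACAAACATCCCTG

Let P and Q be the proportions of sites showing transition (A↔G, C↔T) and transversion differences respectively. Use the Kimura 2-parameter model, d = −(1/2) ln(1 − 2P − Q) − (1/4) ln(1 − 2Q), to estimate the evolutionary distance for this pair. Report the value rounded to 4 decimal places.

0.1730

The sequences differ at positions 4 (T/G, transversion), 9 (T/A, transversion), 19 (A/C, transversion), 29 (T/A, transversion), 34 (C/T, transition), 39 (C/G, transversion).
Of the 6 differences, 1 transition and 5 transversions over 39 sites: P = 1/39 = 0.025641, Q = 5/39 = 0.128205.
d = −0.5·ln(0.820513) − 0.25·ln(0.743590) = −0.5·(-0.197826) − 0.25·(-0.296265) = 0.1730.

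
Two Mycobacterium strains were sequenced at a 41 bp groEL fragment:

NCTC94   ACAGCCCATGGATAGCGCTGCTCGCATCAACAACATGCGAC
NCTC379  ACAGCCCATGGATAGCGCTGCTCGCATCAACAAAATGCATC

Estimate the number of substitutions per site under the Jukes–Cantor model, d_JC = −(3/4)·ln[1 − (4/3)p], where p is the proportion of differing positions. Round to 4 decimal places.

0.0770

Differing sites — 34:C/A; 39:G/A; 40:A/T.
p = 3/41 = 0.073171.
d = −0.75 · ln(1 − (4/3)·0.073171) = −0.75 · ln(0.902439) = −0.75 · (-0.102654) = 0.0770.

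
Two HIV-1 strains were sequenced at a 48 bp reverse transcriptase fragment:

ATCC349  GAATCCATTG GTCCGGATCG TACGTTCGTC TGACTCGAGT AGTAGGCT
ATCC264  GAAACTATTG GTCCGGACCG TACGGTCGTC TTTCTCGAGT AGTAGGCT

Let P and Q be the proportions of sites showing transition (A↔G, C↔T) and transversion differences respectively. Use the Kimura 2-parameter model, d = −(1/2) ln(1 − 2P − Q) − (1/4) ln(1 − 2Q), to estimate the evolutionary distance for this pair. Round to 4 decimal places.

0.1367

Differing sites — 4:T/A (Tv); 6:C/T (Ti); 18:T/C (Ti); 25:T/G (Tv); 32:G/T (Tv); 33:A/T (Tv).
Of the 6 differences, 2 transitions and 4 transversions over 48 sites: P = 2/48 = 0.041667, Q = 4/48 = 0.083333.
d = −0.5·ln(0.833333) − 0.25·ln(0.833334) = −0.5·(-0.182322) − 0.25·(-0.182321) = 0.1367.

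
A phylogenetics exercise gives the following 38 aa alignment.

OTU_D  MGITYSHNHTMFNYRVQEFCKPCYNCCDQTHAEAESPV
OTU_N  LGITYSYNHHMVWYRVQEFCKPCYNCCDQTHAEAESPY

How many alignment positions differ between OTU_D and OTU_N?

6

Mismatches occur at site 1 (M→L), site 7 (H→Y), site 10 (T→H), site 12 (F→V), site 13 (N→W), site 38 (V→Y).
That gives 6 mismatches out of 38 aligned sites, so the Hamming distance is 6.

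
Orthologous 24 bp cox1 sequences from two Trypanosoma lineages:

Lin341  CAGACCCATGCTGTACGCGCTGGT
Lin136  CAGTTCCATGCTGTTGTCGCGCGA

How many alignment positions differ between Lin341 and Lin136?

Mismatches occur at site 4 (A↔T), site 5 (C↔T), site 15 (A↔T), site 16 (C↔G), site 17 (G↔T), site 21 (T↔G), site 22 (G↔C), site 24 (T↔A).
That gives 8 mismatches out of 24 aligned sites, so the Hamming distance is 8.

8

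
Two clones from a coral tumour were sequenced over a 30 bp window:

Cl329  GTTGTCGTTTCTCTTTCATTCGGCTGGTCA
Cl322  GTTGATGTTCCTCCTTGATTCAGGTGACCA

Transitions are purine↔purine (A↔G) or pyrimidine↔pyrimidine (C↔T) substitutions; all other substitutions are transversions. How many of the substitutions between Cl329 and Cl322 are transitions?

6

The sequences differ at positions 5 (T/A, transversion), 6 (C/T, transition), 10 (T/C, transition), 14 (T/C, transition), 17 (C/G, transversion), 22 (G/A, transition), 24 (C/G, transversion), 27 (G/A, transition), 28 (T/C, transition).
Of the 9 differences, 6 transitions and 3 transversions, so the answer is 6.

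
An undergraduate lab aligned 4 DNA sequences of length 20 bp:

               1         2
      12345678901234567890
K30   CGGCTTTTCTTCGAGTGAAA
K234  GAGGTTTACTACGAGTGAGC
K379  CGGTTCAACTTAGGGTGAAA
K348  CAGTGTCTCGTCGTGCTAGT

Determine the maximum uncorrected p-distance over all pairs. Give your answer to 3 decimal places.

0.600

Pairwise Hamming distances:
  K30 vs K234: 7
  K30 vs K379: 6
  K30 vs K348: 10
  K234 vs K379: 10
  K234 vs K348: 11
  K379 vs K348: 12
The largest is 12 mismatches, between K379 and K348; p = 12/20 = 0.600.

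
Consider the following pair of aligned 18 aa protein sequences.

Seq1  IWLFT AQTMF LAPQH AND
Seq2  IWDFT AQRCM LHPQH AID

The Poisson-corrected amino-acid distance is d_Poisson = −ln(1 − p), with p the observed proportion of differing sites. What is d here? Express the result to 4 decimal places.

Differing sites — 3:L/D; 8:T/R; 9:M/C; 10:F/M; 12:A/H; 17:N/I.
p = 6/18 = 0.333333.
d = −ln(1 − 0.333333) = −ln(0.666667) = 0.4055.

0.4055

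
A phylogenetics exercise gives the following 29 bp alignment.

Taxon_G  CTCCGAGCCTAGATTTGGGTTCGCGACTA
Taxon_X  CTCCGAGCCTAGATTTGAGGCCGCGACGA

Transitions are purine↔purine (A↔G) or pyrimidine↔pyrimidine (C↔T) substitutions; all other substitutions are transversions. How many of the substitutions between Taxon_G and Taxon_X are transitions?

Differing sites — 18:G/A (Ti); 20:T/G (Tv); 21:T/C (Ti); 28:T/G (Tv).
Of the 4 differences, 2 transitions and 2 transversions, so the answer is 2.

2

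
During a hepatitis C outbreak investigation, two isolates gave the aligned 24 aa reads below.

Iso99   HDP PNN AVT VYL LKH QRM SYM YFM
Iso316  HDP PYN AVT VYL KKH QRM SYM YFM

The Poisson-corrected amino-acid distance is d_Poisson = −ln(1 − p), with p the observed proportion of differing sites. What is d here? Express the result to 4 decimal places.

0.0870

Differing sites — 5:N/Y; 13:L/K.
p = 2/24 = 0.083333.
d = −ln(1 − 0.083333) = −ln(0.916667) = 0.0870.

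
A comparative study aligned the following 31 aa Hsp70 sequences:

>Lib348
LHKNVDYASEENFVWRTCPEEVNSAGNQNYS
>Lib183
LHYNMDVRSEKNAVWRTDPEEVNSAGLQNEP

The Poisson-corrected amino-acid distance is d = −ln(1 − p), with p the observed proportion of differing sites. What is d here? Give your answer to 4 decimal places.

0.3895

The sequences differ at positions 3 (K/Y), 5 (V/M), 7 (Y/V), 8 (A/R), 11 (E/K), 13 (F/A), 18 (C/D), 27 (N/L), 30 (Y/E), 31 (S/P).
p = 10/31 = 0.322581.
d = −ln(1 − 0.322581) = −ln(0.677419) = 0.3895.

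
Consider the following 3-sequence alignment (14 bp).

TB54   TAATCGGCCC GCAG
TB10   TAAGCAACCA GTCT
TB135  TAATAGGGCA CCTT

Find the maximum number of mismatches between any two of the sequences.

Pairwise Hamming distances:
  TB54 vs TB10: 7
  TB54 vs TB135: 6
  TB10 vs TB135: 8
The largest is 8, between TB10 and TB135.

8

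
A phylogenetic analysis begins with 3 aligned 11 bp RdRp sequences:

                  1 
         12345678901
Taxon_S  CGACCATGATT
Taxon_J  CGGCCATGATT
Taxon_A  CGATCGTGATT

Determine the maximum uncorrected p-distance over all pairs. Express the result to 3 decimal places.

Pairwise Hamming distances:
  Taxon_S vs Taxon_J: 1
  Taxon_S vs Taxon_A: 2
  Taxon_J vs Taxon_A: 3
The largest is 3 mismatches, between Taxon_J and Taxon_A; p = 3/11 = 0.273.

0.273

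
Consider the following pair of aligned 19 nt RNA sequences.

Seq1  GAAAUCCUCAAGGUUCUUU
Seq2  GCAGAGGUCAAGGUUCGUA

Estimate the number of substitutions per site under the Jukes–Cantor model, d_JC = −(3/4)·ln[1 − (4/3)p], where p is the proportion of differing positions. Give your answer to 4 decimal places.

The sequences differ at positions 2 (A/C), 4 (A/G), 5 (U/A), 6 (C/G), 7 (C/G), 17 (U/G), 19 (U/A).
p = 7/19 = 0.368421.
d = −0.75 · ln(1 − (4/3)·0.368421) = −0.75 · ln(0.508772) = −0.75 · (-0.675755) = 0.5068.

0.5068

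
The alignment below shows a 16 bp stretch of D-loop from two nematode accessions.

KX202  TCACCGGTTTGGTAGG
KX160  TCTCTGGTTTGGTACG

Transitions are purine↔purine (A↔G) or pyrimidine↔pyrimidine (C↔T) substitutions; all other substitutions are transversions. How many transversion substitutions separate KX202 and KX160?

2

Mismatches occur at site 3 (A↔T, transversion), site 5 (C↔T, transition), site 15 (G↔C, transversion).
Of the 3 differences, 1 transition and 2 transversions, so the answer is 2.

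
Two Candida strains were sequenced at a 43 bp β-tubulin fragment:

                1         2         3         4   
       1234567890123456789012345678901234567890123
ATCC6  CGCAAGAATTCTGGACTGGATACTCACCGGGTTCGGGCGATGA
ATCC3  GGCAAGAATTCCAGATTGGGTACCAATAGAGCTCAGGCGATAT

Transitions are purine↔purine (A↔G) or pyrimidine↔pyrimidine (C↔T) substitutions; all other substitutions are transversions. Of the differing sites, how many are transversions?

Mismatches occur at site 1 (C/G, transversion), site 12 (T/C, transition), site 13 (G/A, transition), site 16 (C/T, transition), site 20 (A/G, transition), site 24 (T/C, transition), site 25 (C/A, transversion), site 27 (C/T, transition), site 28 (C/A, transversion), site 30 (G/A, transition), site 32 (T/C, transition), site 35 (G/A, transition), site 42 (G/A, transition), site 43 (A/T, transversion).
Of the 14 differences, 10 transitions and 4 transversions, so the answer is 4.

4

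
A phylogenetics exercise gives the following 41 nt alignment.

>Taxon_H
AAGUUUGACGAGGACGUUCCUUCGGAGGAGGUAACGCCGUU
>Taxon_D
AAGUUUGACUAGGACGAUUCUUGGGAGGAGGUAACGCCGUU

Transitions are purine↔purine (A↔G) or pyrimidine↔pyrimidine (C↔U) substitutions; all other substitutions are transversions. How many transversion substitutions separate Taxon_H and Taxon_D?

The sequences differ at positions 10 (G/U, transversion), 17 (U/A, transversion), 19 (C/U, transition), 23 (C/G, transversion).
Of the 4 differences, 1 transition and 3 transversions, so the answer is 3.

3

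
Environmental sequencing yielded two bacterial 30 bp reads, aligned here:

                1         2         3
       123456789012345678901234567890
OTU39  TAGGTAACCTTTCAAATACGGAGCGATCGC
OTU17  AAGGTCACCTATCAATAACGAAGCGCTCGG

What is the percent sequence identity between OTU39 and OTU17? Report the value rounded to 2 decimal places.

The sequences differ at positions 1 (T/A), 6 (A/C), 11 (T/A), 16 (A/T), 17 (T/A), 21 (G/A), 26 (A/C), 30 (C/G).
22 of the 30 sites match, so the percent identity is 22/30 × 100 = 73.33%.

73.33%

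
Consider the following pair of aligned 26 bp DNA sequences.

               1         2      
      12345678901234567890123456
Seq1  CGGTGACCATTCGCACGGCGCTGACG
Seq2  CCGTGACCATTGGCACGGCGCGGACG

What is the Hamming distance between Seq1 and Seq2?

The sequences differ at positions 2 (G/C), 12 (C/G), 22 (T/G).
That gives 3 mismatches out of 26 aligned sites, so the Hamming distance is 3.

3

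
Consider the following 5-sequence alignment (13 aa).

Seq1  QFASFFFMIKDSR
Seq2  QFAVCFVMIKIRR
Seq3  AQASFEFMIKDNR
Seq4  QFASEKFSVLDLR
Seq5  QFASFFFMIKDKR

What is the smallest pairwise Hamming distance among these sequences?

Pairwise Hamming distances:
  Seq1 vs Seq2: 5
  Seq1 vs Seq3: 4
  Seq1 vs Seq4: 6
  Seq1 vs Seq5: 1
  Seq2 vs Seq3: 8
  Seq2 vs Seq4: 9
  Seq2 vs Seq5: 5
  Seq3 vs Seq4: 8
  Seq3 vs Seq5: 4
  Seq4 vs Seq5: 6
The smallest is 1, between Seq1 and Seq5.

1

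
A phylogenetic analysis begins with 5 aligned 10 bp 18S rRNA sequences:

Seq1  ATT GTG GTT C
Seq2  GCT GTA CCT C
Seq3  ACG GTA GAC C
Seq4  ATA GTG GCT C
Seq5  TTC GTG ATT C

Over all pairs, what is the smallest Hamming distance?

2

Pairwise Hamming distances:
  Seq1 vs Seq2: 5
  Seq1 vs Seq3: 5
  Seq1 vs Seq4: 2
  Seq1 vs Seq5: 3
  Seq2 vs Seq3: 5
  Seq2 vs Seq4: 5
  Seq2 vs Seq5: 6
  Seq3 vs Seq4: 5
  Seq3 vs Seq5: 7
  Seq4 vs Seq5: 4
The smallest is 2, between Seq1 and Seq4.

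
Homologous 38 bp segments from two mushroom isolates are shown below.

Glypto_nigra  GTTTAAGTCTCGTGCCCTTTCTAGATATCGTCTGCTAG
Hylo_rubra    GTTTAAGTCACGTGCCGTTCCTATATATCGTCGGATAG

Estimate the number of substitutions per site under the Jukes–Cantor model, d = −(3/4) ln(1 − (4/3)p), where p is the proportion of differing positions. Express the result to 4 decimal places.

The sequences differ at positions 10 (T/A), 17 (C/G), 20 (T/C), 24 (G/T), 33 (T/G), 35 (C/A).
p = 6/38 = 0.157895.
d = −0.75 · ln(1 − (4/3)·0.157895) = −0.75 · ln(0.789473) = −0.75 · (-0.236390) = 0.1773.

0.1773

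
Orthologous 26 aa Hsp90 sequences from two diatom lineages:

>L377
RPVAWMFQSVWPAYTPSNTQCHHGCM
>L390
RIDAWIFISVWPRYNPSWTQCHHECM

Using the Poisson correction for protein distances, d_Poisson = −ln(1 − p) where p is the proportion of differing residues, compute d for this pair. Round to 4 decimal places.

The sequences differ at positions 2 (P/I), 3 (V/D), 6 (M/I), 8 (Q/I), 13 (A/R), 15 (T/N), 18 (N/W), 24 (G/E).
p = 8/26 = 0.307692.
d = −ln(1 − 0.307692) = −ln(0.692308) = 0.3677.

0.3677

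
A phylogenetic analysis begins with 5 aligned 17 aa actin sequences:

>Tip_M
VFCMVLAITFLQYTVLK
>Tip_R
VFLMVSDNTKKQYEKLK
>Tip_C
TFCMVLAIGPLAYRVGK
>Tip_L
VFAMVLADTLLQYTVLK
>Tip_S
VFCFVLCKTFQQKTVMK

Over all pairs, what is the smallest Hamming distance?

Pairwise Hamming distances:
  Tip_M vs Tip_R: 8
  Tip_M vs Tip_C: 6
  Tip_M vs Tip_L: 3
  Tip_M vs Tip_S: 6
  Tip_R vs Tip_C: 12
  Tip_R vs Tip_L: 8
  Tip_R vs Tip_S: 11
  Tip_C vs Tip_L: 8
  Tip_C vs Tip_S: 11
  Tip_L vs Tip_S: 8
The smallest is 3, between Tip_M and Tip_L.

3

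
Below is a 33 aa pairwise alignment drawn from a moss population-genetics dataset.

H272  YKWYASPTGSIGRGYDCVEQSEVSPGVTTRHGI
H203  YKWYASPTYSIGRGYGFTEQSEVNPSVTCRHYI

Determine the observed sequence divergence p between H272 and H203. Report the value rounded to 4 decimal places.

0.2424

Differing sites — 9:G/Y; 16:D/G; 17:C/F; 18:V/T; 24:S/N; 26:G/S; 29:T/C; 32:G/Y.
There are 8 differences over 33 sites, so p = 8/33 = 0.2424.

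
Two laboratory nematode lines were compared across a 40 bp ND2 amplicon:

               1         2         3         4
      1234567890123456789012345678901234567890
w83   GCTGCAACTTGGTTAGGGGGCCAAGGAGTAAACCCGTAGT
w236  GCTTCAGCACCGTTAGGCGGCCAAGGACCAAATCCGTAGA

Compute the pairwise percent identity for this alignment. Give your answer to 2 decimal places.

Mismatches occur at site 4 (G/T), site 7 (A/G), site 9 (T/A), site 10 (T/C), site 11 (G/C), site 18 (G/C), site 28 (G/C), site 29 (T/C), site 33 (C/T), site 40 (T/A).
30 of the 40 sites match, so the percent identity is 30/40 × 100 = 75.00%.

75.00%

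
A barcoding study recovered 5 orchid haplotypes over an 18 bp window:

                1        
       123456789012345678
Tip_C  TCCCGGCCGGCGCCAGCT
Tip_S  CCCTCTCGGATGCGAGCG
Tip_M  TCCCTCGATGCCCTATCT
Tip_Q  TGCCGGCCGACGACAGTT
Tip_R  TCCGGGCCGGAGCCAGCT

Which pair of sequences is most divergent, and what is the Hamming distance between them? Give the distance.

Pairwise Hamming distances:
  Tip_C vs Tip_S: 9
  Tip_C vs Tip_M: 8
  Tip_C vs Tip_Q: 4
  Tip_C vs Tip_R: 2
  Tip_S vs Tip_M: 13
  Tip_S vs Tip_Q: 11
  Tip_S vs Tip_R: 9
  Tip_M vs Tip_Q: 12
  Tip_M vs Tip_R: 10
  Tip_Q vs Tip_R: 6
The largest is 13, between Tip_S and Tip_M.

13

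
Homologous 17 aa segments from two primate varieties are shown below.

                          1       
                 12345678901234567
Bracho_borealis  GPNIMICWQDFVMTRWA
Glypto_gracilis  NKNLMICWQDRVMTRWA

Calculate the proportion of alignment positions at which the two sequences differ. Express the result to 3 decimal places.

Mismatches occur at site 1 (G↔N), site 2 (P↔K), site 4 (I↔L), site 11 (F↔R).
There are 4 differences over 17 sites, so p = 4/17 = 0.235.

0.235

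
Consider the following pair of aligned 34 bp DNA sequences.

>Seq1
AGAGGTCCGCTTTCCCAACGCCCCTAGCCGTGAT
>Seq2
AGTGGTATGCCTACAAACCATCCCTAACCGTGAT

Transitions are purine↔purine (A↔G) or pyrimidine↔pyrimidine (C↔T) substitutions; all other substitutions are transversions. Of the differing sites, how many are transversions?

Differing sites — 3:A/T (Tv); 7:C/A (Tv); 8:C/T (Ti); 11:T/C (Ti); 13:T/A (Tv); 15:C/A (Tv); 16:C/A (Tv); 18:A/C (Tv); 20:G/A (Ti); 21:C/T (Ti); 27:G/A (Ti).
Of the 11 differences, 5 transitions and 6 transversions, so the answer is 6.

6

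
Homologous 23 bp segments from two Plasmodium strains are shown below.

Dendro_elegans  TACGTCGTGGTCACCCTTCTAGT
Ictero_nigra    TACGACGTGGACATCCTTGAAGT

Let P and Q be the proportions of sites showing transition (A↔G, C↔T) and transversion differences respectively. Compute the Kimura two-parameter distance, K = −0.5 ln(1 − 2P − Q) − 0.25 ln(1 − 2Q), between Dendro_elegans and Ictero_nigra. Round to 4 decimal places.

Mismatches occur at site 5 (T↔A, transversion), site 11 (T↔A, transversion), site 14 (C↔T, transition), site 19 (C↔G, transversion), site 20 (T↔A, transversion).
Of the 5 differences, 1 transition and 4 transversions over 23 sites: P = 1/23 = 0.043478, Q = 4/23 = 0.173913.
d = −0.5·ln(0.739131) − 0.25·ln(0.652174) = −0.5·(-0.302280) − 0.25·(-0.427444) = 0.2580.

0.2580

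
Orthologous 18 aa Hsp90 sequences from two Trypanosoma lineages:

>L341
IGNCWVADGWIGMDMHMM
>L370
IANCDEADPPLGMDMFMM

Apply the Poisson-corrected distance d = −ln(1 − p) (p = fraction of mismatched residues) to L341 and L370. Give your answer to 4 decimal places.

0.4925

Mismatches occur at site 2 (G/A), site 5 (W/D), site 6 (V/E), site 9 (G/P), site 10 (W/P), site 11 (I/L), site 16 (H/F).
p = 7/18 = 0.388889.
d = −ln(1 − 0.388889) = −ln(0.611111) = 0.4925.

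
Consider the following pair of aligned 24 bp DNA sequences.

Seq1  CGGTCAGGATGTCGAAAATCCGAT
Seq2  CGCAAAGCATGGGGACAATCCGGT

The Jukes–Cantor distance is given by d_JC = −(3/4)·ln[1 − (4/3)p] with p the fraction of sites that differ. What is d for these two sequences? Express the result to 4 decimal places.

0.4408

The sequences differ at positions 3 (G/C), 4 (T/A), 5 (C/A), 8 (G/C), 12 (T/G), 13 (C/G), 16 (A/C), 23 (A/G).
p = 8/24 = 0.333333.
d = −0.75 · ln(1 − (4/3)·0.333333) = −0.75 · ln(0.555556) = −0.75 · (-0.587786) = 0.4408.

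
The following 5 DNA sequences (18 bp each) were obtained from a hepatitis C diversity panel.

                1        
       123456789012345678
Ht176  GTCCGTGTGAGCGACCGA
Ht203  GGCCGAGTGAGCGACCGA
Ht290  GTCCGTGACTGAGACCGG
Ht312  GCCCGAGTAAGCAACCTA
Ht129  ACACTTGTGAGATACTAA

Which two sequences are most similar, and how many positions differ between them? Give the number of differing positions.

2

Pairwise Hamming distances:
  Ht176 vs Ht203: 2
  Ht176 vs Ht290: 5
  Ht176 vs Ht312: 5
  Ht176 vs Ht129: 8
  Ht203 vs Ht290: 7
  Ht203 vs Ht312: 4
  Ht203 vs Ht129: 9
  Ht290 vs Ht312: 9
  Ht290 vs Ht129: 11
  Ht312 vs Ht129: 9
The smallest is 2, between Ht176 and Ht203.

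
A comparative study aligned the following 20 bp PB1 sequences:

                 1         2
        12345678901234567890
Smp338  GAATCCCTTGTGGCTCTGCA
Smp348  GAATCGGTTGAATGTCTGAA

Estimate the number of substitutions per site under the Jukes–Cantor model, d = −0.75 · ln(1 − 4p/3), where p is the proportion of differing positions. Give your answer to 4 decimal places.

Differing sites — 6:C/G; 7:C/G; 11:T/A; 12:G/A; 13:G/T; 14:C/G; 19:C/A.
p = 7/20 = 0.350000.
d = −0.75 · ln(1 − (4/3)·0.350000) = −0.75 · ln(0.533333) = −0.75 · (-0.628609) = 0.4715.

0.4715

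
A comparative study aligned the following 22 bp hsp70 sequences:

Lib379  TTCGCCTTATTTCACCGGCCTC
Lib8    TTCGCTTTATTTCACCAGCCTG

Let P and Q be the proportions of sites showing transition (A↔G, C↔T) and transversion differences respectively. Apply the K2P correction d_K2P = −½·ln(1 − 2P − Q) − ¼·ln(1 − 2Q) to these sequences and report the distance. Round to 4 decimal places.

Mismatches occur at site 6 (C↔T, transition), site 17 (G↔A, transition), site 22 (C↔G, transversion).
Of the 3 differences, 2 transitions and 1 transversion over 22 sites: P = 2/22 = 0.090909, Q = 1/22 = 0.045455.
d = −0.5·ln(0.772727) − 0.25·ln(0.909090) = −0.5·(-0.257829) − 0.25·(-0.095311) = 0.1527.

0.1527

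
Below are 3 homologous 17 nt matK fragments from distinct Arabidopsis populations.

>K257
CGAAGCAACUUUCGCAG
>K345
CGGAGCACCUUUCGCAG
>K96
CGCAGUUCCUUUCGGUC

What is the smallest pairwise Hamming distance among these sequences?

2

Pairwise Hamming distances:
  K257 vs K345: 2
  K257 vs K96: 7
  K345 vs K96: 6
The smallest is 2, between K257 and K345.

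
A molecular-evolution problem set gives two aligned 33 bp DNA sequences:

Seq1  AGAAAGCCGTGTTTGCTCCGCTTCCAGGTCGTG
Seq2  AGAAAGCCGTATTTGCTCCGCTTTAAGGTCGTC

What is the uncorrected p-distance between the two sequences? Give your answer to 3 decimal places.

0.121

Differing sites — 11:G/A; 24:C/T; 25:C/A; 33:G/C.
There are 4 differences over 33 sites, so p = 4/33 = 0.121.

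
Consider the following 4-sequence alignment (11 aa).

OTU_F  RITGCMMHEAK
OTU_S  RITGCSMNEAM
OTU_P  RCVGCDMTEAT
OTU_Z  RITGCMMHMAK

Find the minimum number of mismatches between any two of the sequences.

1

Pairwise Hamming distances:
  OTU_F vs OTU_S: 3
  OTU_F vs OTU_P: 5
  OTU_F vs OTU_Z: 1
  OTU_S vs OTU_P: 5
  OTU_S vs OTU_Z: 4
  OTU_P vs OTU_Z: 6
The smallest is 1, between OTU_F and OTU_Z.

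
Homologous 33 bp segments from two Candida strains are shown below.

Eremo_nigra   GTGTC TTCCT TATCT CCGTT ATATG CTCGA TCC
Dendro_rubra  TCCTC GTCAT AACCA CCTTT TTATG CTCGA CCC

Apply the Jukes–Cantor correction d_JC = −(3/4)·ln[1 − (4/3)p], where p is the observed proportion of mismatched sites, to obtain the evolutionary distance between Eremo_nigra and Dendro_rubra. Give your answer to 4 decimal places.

0.4408

Differing sites — 1:G/T; 2:T/C; 3:G/C; 6:T/G; 9:C/A; 11:T/A; 13:T/C; 15:T/A; 18:G/T; 21:A/T; 31:T/C.
p = 11/33 = 0.333333.
d = −0.75 · ln(1 − (4/3)·0.333333) = −0.75 · ln(0.555556) = −0.75 · (-0.587786) = 0.4408.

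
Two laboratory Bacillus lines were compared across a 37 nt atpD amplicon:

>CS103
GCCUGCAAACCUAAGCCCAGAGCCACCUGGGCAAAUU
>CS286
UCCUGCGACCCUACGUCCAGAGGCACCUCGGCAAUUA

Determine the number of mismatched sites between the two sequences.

9

Differing sites — 1:G/U; 7:A/G; 9:A/C; 14:A/C; 16:C/U; 23:C/G; 29:G/C; 35:A/U; 37:U/A.
That gives 9 mismatches out of 37 aligned sites, so the Hamming distance is 9.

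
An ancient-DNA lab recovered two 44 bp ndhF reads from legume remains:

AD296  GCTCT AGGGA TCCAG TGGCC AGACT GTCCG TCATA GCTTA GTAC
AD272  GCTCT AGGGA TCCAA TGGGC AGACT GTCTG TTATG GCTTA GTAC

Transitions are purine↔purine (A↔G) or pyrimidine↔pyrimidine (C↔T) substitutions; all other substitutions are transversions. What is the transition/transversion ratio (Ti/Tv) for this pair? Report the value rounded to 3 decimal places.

Mismatches occur at site 15 (G↔A, transition), site 19 (C↔G, transversion), site 29 (C↔T, transition), site 32 (C↔T, transition), site 35 (A↔G, transition).
Of the 5 differences, 4 transitions and 1 transversion, so Ti/Tv = 4/1 = 4.000.

4.000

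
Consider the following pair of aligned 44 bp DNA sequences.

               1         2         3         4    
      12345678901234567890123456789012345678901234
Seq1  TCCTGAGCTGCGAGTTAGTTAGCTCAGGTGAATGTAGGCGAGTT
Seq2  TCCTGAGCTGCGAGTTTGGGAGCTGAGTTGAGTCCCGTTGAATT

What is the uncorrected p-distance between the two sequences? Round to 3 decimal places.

0.273

Mismatches occur at site 17 (A/T), site 19 (T/G), site 20 (T/G), site 25 (C/G), site 28 (G/T), site 32 (A/G), site 34 (G/C), site 35 (T/C), site 36 (A/C), site 38 (G/T), site 39 (C/T), site 42 (G/A).
There are 12 differences over 44 sites, so p = 12/44 = 0.273.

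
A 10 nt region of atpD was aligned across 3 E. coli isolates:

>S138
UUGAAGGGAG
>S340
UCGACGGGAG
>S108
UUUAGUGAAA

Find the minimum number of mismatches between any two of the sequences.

2

Pairwise Hamming distances:
  S138 vs S340: 2
  S138 vs S108: 5
  S340 vs S108: 6
The smallest is 2, between S138 and S340.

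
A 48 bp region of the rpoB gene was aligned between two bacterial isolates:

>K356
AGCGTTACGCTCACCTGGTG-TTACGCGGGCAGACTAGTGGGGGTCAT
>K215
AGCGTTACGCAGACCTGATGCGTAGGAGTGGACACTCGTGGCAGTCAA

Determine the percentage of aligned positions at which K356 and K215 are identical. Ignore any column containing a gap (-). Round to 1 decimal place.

Excluding the 1 gap column leaves 47 comparable sites.
Differing sites — 11:T/A; 12:C/G; 18:G/A; 22:T/G; 25:C/G; 27:C/A; 29:G/T; 31:C/G; 33:G/C; 37:A/C; 42:G/C; 43:G/A; 48:T/A.
34 of the 47 comparable sites match, so the percent identity is 34/47 × 100 = 72.3%.

72.3%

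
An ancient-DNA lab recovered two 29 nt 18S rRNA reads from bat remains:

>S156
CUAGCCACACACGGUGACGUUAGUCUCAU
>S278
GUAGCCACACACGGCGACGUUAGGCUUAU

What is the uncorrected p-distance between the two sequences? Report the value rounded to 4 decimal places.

0.1379

Mismatches occur at site 1 (C/G), site 15 (U/C), site 24 (U/G), site 27 (C/U).
There are 4 differences over 29 sites, so p = 4/29 = 0.1379.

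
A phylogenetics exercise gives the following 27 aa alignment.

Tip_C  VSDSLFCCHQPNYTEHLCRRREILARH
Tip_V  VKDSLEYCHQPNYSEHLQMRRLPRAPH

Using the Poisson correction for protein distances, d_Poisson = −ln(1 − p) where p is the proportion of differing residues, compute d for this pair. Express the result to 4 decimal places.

Differing sites — 2:S/K; 6:F/E; 7:C/Y; 14:T/S; 18:C/Q; 19:R/M; 22:E/L; 23:I/P; 24:L/R; 26:R/P.
p = 10/27 = 0.370370.
d = −ln(1 − 0.370370) = −ln(0.629630) = 0.4626.

0.4626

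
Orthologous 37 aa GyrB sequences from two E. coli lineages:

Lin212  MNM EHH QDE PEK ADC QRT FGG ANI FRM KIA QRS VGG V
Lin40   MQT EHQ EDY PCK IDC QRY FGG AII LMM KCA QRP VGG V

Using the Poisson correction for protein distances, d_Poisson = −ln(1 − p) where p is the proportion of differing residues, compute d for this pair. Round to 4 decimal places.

The sequences differ at positions 2 (N/Q), 3 (M/T), 6 (H/Q), 7 (Q/E), 9 (E/Y), 11 (E/C), 13 (A/I), 18 (T/Y), 23 (N/I), 25 (F/L), 26 (R/M), 29 (I/C), 33 (S/P).
p = 13/37 = 0.351351.
d = −ln(1 − 0.351351) = −ln(0.648649) = 0.4329.

0.4329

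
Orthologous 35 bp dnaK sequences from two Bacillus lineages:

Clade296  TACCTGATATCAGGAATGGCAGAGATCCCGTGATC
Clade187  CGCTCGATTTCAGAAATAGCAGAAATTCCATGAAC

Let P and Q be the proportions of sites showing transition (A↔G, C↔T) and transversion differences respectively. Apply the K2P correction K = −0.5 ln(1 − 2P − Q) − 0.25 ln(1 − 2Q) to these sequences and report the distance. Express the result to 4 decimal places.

Differing sites — 1:T/C (Ti); 2:A/G (Ti); 4:C/T (Ti); 5:T/C (Ti); 9:A/T (Tv); 14:G/A (Ti); 18:G/A (Ti); 24:G/A (Ti); 27:C/T (Ti); 30:G/A (Ti); 34:T/A (Tv).
Of the 11 differences, 9 transitions and 2 transversions over 35 sites: P = 9/35 = 0.257143, Q = 2/35 = 0.057143.
d = −0.5·ln(0.428571) − 0.25·ln(0.885714) = −0.5·(-0.847299) − 0.25·(-0.121361) = 0.4540.

0.4540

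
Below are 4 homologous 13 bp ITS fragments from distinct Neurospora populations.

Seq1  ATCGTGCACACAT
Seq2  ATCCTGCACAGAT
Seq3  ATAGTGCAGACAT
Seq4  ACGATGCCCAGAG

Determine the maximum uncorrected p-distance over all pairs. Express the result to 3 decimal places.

Pairwise Hamming distances:
  Seq1 vs Seq2: 2
  Seq1 vs Seq3: 2
  Seq1 vs Seq4: 6
  Seq2 vs Seq3: 4
  Seq2 vs Seq4: 5
  Seq3 vs Seq4: 7
The largest is 7 mismatches, between Seq3 and Seq4; p = 7/13 = 0.538.

0.538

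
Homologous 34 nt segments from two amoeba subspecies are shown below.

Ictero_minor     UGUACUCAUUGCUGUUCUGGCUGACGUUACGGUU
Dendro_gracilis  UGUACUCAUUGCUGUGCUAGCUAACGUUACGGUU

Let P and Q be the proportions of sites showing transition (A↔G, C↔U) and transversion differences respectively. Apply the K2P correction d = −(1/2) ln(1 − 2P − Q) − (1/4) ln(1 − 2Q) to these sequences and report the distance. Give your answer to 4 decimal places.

0.0947

The sequences differ at positions 16 (U/G, transversion), 19 (G/A, transition), 23 (G/A, transition).
Of the 3 differences, 2 transitions and 1 transversion over 34 sites: P = 2/34 = 0.058824, Q = 1/34 = 0.029412.
d = −0.5·ln(0.852940) − 0.25·ln(0.941176) = −0.5·(-0.159066) − 0.25·(-0.060625) = 0.0947.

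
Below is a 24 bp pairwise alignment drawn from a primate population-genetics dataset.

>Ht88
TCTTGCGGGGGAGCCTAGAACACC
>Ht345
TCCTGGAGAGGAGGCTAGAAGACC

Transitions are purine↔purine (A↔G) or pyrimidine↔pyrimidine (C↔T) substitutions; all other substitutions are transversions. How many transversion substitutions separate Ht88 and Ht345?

Mismatches occur at site 3 (T/C, transition), site 6 (C/G, transversion), site 7 (G/A, transition), site 9 (G/A, transition), site 14 (C/G, transversion), site 21 (C/G, transversion).
Of the 6 differences, 3 transitions and 3 transversions, so the answer is 3.

3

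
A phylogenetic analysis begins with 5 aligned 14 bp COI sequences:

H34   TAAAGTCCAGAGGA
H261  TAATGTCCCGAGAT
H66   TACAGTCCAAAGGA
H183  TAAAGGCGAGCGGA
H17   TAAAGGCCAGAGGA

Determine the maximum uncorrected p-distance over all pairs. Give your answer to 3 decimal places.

0.500

Pairwise Hamming distances:
  H34 vs H261: 4
  H34 vs H66: 2
  H34 vs H183: 3
  H34 vs H17: 1
  H261 vs H66: 6
  H261 vs H183: 7
  H261 vs H17: 5
  H66 vs H183: 5
  H66 vs H17: 3
  H183 vs H17: 2
The largest is 7 mismatches, between H261 and H183; p = 7/14 = 0.500.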